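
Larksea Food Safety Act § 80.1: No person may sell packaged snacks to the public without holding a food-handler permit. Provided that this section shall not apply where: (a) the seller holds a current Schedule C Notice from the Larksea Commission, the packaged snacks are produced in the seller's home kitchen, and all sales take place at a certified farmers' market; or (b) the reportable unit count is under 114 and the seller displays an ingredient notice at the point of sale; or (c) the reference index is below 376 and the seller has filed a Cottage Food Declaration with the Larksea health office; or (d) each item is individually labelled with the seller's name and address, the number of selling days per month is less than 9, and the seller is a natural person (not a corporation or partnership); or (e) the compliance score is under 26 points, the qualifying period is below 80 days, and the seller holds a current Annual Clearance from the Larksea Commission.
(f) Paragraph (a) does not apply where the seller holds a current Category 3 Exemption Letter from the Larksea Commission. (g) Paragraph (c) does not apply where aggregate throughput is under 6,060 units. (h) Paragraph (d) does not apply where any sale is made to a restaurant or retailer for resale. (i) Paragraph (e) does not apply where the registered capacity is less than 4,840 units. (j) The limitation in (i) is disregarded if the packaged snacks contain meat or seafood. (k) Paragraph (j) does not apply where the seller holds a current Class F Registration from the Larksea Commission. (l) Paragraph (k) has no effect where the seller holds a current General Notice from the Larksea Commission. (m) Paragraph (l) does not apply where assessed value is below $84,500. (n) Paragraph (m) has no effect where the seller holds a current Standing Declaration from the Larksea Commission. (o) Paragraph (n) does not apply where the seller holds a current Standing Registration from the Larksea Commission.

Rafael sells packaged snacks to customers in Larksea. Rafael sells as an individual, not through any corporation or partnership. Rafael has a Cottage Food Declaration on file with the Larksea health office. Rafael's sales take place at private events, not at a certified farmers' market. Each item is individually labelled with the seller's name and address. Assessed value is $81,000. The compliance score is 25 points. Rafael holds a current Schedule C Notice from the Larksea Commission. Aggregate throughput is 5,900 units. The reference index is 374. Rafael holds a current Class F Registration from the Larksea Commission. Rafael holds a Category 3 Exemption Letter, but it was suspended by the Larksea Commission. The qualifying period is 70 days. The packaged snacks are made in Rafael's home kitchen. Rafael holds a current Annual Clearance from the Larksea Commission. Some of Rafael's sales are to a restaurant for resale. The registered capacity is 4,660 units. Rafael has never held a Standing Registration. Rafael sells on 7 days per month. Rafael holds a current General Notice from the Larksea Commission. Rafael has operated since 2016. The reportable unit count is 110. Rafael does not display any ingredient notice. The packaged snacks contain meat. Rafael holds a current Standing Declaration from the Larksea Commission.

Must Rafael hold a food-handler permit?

No — exception (e) applies; Rafael is not required to hold a food-handler permit.

Exception (a) does not apply: sales are at private events, not a certified farmers' market.
Exception (b) does not apply: no ingredient notice is displayed.
All of (c)'s requirements are met (the reference index is 374, below the 376 limit; a Cottage Food Declaration is on file). However, paragraph (g) must be considered: (g) operates against (c): aggregate throughput is 5,900 units, under the 6,060 units limit. So (c) is unavailable.
Exception (d)'s conditions are all satisfied: items are individually labelled; the number of selling days per month is 7, less than the 9 limit; the seller is a natural person. Turning to paragraph (h): (h) operates against (d): some sales are to a restaurant for resale. Exception (d) does not apply.
Exception (e): the compliance score is 25 points, under the 26 points limit; the qualifying period is 70 days, below the 80 days limit; a current Annual Clearance is held — every condition holds. As to paragraphs (i)–(o): (i) would limit (e) — the registered capacity is 4,660 units, less than the 4,840 units limit — but (j) sets (i) aside: (j) is triggered — the packaged snacks contain meat. (k) is triggered (a current Class F Registration is held), but yields to (l): (l) applies — a current General Notice is held. (m) would limit (l) — assessed value is $81,000, below the $84,500 limit — but (n) sets (m) aside: (n) is engaged — a current Standing Declaration is held. (o), which would lift (n), is inapplicable — the Standing Registration is not current. So (e) applies.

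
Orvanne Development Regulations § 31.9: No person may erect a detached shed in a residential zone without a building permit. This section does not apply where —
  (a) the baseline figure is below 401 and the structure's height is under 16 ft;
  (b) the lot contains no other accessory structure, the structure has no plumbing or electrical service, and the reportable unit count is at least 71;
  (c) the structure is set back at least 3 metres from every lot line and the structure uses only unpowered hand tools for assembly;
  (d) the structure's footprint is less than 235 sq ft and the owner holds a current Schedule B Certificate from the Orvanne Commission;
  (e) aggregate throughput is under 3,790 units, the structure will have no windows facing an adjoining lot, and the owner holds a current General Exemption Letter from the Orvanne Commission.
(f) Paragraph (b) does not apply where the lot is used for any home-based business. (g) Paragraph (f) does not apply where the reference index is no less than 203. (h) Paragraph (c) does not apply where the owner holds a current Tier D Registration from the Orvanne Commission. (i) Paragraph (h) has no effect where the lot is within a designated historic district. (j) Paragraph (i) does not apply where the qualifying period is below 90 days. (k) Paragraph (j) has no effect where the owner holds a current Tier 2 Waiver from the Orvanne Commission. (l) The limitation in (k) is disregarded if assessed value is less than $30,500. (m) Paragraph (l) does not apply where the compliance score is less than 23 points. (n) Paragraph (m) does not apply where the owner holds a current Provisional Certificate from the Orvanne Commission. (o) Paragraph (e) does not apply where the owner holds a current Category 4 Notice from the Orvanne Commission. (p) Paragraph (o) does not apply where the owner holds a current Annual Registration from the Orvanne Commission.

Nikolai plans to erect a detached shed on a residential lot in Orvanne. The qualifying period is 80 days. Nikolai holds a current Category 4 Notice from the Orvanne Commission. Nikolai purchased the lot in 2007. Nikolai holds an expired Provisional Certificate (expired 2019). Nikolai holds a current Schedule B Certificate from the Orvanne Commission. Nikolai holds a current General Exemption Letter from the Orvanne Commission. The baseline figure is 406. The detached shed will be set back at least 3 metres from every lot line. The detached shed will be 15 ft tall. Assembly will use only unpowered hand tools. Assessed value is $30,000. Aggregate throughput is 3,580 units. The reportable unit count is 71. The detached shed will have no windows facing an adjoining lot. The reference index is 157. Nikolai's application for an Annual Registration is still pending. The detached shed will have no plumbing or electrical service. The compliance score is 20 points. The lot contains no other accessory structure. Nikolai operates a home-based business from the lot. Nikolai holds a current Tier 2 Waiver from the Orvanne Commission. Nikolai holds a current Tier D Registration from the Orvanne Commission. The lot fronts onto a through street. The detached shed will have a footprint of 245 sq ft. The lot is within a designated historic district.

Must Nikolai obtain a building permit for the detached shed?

Exception (a) requires that the baseline figure is below 401; but the baseline figure is 406, not below 401, so (a) is unavailable.
Exception (b): the lot has no other accessory structure; there is no plumbing or electrical service; the reportable unit count is 71, meeting the 71 threshold — every condition holds. However, paragraphs (f)–(g) must be considered: (f) is engaged — a home-based business operates on the lot. (g) is not triggered (the reference index is 157, short of 203), so (f) stands. So (b) is unavailable.
Exception (c): the setback is at least 3 m on every side; assembly uses only hand tools — every condition holds. Under paragraphs (h)–(n): (h) would limit (c) — a current Tier D Registration is held — but (i) sets (h) aside: (i) applies — the lot is in a historic district. (j) is engaged (the qualifying period is 80 days, below the 90 days limit), but is itself disapplied by (k): (k) operates against (j): a current Tier 2 Waiver is held. (l) is engaged (assessed value is $30,000, less than the $30,500 limit), but is itself disapplied by (m): (m) operates against (l): the compliance score is 20 points, less than the 23 points limit. (n), which would lift (m), does not operate here — there is no Provisional Certificate in force. Exception (c) stands.
Exception (d) fails — the structure's footprint is 245 sq ft, not less than 235 sq ft.
All of (e)'s requirements are met (aggregate throughput is 3,580 units, under the 3,790 units limit; no windows face an adjoining lot; a current General Exemption Letter is held). But applying paragraphs (o)–(p): (o) operates against (e): a current Category 4 Notice is held. (p), which would lift (o), is not triggered — the Annual Registration is not current. Exception (e) does not apply.

No — exception (c) applies; Nikolai does not need a building permit.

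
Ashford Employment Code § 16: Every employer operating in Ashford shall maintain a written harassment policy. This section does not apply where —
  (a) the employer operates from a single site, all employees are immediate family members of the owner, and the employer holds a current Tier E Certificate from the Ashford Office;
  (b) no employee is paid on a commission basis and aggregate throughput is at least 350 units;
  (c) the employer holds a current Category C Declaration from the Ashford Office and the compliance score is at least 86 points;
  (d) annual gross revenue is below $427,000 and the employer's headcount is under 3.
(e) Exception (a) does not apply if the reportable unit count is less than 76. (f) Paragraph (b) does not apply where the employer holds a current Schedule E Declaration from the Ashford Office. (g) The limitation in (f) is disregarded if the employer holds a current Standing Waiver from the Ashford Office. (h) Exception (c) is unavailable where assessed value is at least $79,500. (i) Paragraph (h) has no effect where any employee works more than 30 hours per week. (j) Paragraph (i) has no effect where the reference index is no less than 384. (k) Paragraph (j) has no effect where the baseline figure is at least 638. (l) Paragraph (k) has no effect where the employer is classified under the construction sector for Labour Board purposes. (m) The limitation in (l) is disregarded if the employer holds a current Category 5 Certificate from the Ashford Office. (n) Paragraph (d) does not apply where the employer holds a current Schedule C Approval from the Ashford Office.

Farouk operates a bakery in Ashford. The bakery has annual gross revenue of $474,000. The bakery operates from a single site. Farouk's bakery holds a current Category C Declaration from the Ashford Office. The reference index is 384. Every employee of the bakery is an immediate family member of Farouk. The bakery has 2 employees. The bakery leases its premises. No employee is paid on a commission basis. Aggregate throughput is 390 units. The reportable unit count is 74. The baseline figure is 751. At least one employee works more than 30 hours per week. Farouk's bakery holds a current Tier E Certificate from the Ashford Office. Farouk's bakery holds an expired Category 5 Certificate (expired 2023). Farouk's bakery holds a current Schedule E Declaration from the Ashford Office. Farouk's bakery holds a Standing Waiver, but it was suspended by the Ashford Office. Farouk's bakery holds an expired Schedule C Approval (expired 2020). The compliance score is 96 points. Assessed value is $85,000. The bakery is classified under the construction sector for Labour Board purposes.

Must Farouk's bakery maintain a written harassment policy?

Exception (a) is satisfied on its face — the employer operates from a single site; every employee is an immediate family member; a current Tier E Certificate is held. However, paragraph (e) must be considered: (e) is engaged — the reportable unit count is 74, less than the 76 limit. (a) is therefore removed.
All of (b)'s requirements are met (no employee is paid on commission; aggregate throughput is 390 units, meeting the 350 units threshold). But applying paragraphs (f)–(g): (f) operates against (b): a current Schedule E Declaration is held. (g) is not engaged (there is no Standing Waiver in force), so (f) stands. So (b) is unavailable.
All of (c)'s requirements are met (a current Category C Declaration is held; the compliance score is 96 points, meeting the 86 points threshold). But: (h) operates against (c): assessed value is $85,000, meeting the $79,500 threshold. (i) would limit (h) — at least one employee exceeds 30 hours/week — but (j) sets (i) aside: (j) operates — the reference index is 384, meeting the 384 threshold. (k) would limit (j) — the baseline figure is 751, meeting the 638 threshold — but (l) sets (k) aside: (l) operates against (k): the bakery is classified under the construction sector. (m) is not triggered (the Category 5 Certificate is not current), so (l) stands. So (c) is unavailable.
Exception (d) does not apply: annual gross revenue is $474,000, not below $427,000.
No exception applies. The general rule governs.

Yes — Farouk's bakery must maintain a written harassment policy.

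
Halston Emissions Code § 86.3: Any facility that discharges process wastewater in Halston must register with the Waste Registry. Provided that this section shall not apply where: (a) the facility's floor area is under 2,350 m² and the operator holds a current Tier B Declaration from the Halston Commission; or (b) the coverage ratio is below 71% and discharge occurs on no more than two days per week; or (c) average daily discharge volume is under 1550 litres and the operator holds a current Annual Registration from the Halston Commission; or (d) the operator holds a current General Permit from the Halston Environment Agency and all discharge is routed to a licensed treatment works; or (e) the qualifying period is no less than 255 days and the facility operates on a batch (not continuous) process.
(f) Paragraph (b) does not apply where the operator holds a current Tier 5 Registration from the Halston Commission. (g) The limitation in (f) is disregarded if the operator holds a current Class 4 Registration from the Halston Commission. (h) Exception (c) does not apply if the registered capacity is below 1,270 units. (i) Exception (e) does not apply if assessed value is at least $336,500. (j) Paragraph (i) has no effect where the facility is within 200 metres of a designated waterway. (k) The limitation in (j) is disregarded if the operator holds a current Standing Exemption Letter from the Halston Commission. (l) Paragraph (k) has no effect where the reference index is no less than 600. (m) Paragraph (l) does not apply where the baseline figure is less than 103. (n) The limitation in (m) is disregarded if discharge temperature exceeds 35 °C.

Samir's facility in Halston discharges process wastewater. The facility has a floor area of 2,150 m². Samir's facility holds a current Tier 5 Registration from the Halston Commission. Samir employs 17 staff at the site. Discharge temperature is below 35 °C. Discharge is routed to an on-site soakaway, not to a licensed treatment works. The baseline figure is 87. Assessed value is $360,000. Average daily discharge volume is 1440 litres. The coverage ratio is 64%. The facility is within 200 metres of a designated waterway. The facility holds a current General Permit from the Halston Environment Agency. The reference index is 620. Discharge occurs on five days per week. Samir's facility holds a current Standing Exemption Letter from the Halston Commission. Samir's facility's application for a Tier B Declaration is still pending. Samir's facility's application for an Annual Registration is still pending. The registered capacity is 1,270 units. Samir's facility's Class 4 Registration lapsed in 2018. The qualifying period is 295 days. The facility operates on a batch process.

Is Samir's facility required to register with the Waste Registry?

Yes — Samir's facility must register with the Waste Registry.

Exception (a) requires that the operator holds a current Tier B Declaration from the Halston Commission; but no current Tier B Declaration is held, so (a) is unavailable.
Exception (b) does not apply: discharge occurs on five days per week.
Exception (c) does not apply: no current Annual Registration is held.
Exception (d) does not apply: discharge is not routed to a licensed treatment works.
All of (e)'s requirements are met (the qualifying period is 295 days, meeting the 255 days threshold; the facility operates on a batch process). However, paragraphs (i)–(n) must be considered: (i) operates against (e): assessed value is $360,000, meeting the $336,500 threshold. (j) would limit (i) — the facility is within 200 m of a designated waterway — but (k) sets (j) aside: (k) applies — a current Standing Exemption Letter is held. (l) is triggered (the reference index is 620, meeting the 600 threshold), but is overridden by (m): (m) is engaged — the baseline figure is 87, less than the 103 limit. (n) is inapplicable (discharge temperature is below 35 °C), so (m) stands. Exception (e) does not apply.
No exception displaces § 86.3.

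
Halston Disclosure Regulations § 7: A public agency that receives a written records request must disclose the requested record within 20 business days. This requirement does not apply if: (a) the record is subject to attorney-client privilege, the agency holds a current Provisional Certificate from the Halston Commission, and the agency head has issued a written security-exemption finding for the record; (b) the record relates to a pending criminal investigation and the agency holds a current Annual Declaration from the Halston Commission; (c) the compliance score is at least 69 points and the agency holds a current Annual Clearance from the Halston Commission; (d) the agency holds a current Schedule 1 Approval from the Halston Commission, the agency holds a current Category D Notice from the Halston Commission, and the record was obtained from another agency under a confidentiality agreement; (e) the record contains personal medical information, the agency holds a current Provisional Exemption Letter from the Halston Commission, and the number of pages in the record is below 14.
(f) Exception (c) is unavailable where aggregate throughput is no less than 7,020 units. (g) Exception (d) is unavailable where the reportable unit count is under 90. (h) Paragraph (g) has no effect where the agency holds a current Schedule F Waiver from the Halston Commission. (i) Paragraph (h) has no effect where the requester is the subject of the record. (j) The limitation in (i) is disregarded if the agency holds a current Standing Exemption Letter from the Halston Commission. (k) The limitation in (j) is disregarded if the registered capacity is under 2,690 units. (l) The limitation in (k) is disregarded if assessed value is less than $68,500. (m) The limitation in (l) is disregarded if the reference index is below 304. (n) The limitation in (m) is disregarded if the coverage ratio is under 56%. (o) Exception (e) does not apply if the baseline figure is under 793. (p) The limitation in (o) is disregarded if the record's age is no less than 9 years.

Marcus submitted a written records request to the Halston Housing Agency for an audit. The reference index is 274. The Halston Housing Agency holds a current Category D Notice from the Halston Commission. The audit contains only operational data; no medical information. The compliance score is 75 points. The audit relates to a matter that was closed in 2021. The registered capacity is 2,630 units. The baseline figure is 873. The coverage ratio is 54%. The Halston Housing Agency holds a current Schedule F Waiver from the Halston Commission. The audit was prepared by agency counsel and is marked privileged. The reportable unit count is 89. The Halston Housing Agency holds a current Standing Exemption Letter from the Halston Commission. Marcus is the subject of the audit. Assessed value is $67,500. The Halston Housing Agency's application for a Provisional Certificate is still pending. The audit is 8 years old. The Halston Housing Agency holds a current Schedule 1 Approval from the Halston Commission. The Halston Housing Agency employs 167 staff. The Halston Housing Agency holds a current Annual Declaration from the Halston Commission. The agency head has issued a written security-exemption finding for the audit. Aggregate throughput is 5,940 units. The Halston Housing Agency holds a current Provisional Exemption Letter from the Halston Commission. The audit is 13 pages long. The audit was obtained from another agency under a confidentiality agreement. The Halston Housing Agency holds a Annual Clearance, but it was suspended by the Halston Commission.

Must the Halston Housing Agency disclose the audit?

No — exception (d) applies; the Halston Housing Agency is not required to disclose the audit.

Exception (a) requires that the agency holds a current Provisional Certificate from the Halston Commission; but there is no Provisional Certificate in force, so (a) is unavailable.
Exception (b) does not apply: the audit relates to a closed matter.
Exception (c) requires that the agency holds a current Annual Clearance from the Halston Commission; but the Annual Clearance is not current, so (c) is unavailable.
Exception (d)'s conditions are all satisfied: a current Schedule 1 Approval is held; a current Category D Notice is held; the audit was obtained under a confidentiality agreement. Considering the limiting provisions: (g) would limit (d) — the reportable unit count is 89, under the 90 limit — but (h) sets (g) aside: (h) applies — a current Schedule F Waiver is held. (i) would limit (h) — Marcus is the subject of the audit — but (j) sets (i) aside: (j) operates against (i): a current Standing Exemption Letter is held. (k) is engaged (the registered capacity is 2,630 units, under the 2,690 units limit), but is overridden by (l): (l) operates against (k): assessed value is $67,500, less than the $68,500 limit. (m) is engaged (the reference index is 274, below the 304 limit), but is set aside by (n): (n) operates against (m): the coverage ratio is 54%, under the 56% limit. (d) remains available.
Exception (e) fails — the audit contains only operational data.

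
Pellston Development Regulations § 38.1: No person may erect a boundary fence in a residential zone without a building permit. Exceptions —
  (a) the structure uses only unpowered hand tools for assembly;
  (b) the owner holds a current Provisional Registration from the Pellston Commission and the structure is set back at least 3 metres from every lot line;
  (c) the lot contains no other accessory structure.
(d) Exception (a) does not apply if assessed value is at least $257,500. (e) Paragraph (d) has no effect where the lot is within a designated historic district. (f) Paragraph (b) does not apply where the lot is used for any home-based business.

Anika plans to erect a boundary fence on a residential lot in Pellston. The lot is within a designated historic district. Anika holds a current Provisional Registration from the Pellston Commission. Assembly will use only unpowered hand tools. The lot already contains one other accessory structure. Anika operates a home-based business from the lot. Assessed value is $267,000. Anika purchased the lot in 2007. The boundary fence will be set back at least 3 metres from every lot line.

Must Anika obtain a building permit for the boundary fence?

Exception (a): assembly uses only hand tools — every condition holds. As to paragraphs (d)–(e): (d) would limit (a) — assessed value is $267,000, meeting the $257,500 threshold — but (e) sets (d) aside: (e) operates against (d): the lot is in a historic district. (a) remains available.
All of (b)'s requirements are met (a current Provisional Registration is held; the setback is at least 3 m on every side). But: (f) operates against (b): a home-based business operates on the lot. Exception (b) does not apply.
Exception (c) requires that the lot contains no other accessory structure; but the lot already has another accessory structure, so (c) is unavailable.

No — exception (a) applies; Anika does not need a building permit.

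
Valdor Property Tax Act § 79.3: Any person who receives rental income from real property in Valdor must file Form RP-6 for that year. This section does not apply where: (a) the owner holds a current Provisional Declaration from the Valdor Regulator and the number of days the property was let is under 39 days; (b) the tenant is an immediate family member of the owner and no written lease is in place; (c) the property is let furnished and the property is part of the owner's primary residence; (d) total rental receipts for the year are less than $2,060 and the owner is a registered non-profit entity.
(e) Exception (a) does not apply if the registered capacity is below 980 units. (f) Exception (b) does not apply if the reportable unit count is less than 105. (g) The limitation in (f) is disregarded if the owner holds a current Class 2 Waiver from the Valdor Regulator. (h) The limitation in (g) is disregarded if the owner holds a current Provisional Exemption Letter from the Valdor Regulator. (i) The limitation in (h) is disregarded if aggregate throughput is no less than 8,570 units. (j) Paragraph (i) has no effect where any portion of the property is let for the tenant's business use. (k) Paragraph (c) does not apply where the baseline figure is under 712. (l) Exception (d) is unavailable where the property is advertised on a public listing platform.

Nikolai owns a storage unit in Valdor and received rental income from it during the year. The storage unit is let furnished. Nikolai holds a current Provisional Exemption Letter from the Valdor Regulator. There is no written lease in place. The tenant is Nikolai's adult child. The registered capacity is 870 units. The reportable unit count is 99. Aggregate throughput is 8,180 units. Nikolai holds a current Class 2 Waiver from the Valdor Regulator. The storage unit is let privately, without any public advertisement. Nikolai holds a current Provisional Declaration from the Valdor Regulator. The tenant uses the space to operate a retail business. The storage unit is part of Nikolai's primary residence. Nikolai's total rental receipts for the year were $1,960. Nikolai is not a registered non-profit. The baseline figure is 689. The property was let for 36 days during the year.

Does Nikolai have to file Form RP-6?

Exception (a) is satisfied on its face — a current Provisional Declaration is held; the number of days the property was let is 36 days, under the 39 days limit. But: (e) operates against (a): the registered capacity is 870 units, below the 980 units limit. (a) is therefore removed.
Exception (b): the tenant is an immediate family member; there is no written lease — every condition holds. However, paragraphs (f)–(j) must be considered: (f) operates against (b): the reportable unit count is 99, less than the 105 limit. (g) would limit (f) — a current Class 2 Waiver is held — but (h) sets (g) aside: (h) operates against (g): a current Provisional Exemption Letter is held. (i) is not engaged (aggregate throughput is 8,180 units, short of 8,570 units), so (h) stands. Exception (b) does not apply.
Exception (c) is satisfied on its face — the property is let furnished; the storage unit is part of the primary residence. But applying paragraph (k): (k) operates against (c): the baseline figure is 689, under the 712 limit. So (c) is unavailable.
Exception (d) does not apply: Nikolai is not a registered non-profit.
None of the exceptions is available; § 79.3 applies in full.

Yes — Nikolai must file Form RP-6.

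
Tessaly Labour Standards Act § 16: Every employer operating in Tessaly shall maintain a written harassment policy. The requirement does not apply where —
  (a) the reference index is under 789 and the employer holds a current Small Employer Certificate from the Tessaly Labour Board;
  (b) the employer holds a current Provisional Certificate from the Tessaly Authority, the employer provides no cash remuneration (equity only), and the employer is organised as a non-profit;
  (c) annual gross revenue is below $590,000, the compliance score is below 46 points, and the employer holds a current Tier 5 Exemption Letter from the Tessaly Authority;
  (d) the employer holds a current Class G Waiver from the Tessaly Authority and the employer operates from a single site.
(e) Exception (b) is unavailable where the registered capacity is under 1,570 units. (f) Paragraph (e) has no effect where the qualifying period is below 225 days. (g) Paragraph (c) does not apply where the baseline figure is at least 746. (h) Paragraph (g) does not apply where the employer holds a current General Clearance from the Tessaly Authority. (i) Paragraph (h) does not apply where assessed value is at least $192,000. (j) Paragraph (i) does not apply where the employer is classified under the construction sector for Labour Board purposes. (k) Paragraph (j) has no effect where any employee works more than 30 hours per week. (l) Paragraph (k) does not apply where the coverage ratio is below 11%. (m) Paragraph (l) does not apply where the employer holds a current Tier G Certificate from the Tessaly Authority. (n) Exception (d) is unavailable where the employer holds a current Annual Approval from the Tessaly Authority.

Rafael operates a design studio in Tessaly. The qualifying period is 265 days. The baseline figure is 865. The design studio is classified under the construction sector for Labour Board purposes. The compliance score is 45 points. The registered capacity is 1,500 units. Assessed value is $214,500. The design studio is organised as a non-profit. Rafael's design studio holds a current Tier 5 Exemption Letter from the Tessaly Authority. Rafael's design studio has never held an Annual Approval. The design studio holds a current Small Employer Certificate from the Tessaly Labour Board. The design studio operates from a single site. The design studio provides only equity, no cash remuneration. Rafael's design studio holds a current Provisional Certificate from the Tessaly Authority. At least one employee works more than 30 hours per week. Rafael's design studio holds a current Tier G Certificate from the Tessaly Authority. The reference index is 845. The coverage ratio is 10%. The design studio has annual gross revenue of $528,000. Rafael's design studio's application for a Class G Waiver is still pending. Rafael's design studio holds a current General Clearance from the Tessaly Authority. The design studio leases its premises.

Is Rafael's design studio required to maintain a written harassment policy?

Yes — Rafael's design studio must maintain a written harassment policy.

Exception (a) does not apply: the reference index is 845, not under 789.
Exception (b): a current Provisional Certificate is held; remuneration is equity-only; the employer is a non-profit — every condition holds. But applying paragraphs (e)–(f): (e) is triggered — the registered capacity is 1,500 units, under the 1,570 units limit. (f), which would lift (e), does not operate here — the qualifying period is 265 days, not below 225 days. Exception (b) does not apply.
Exception (c): annual gross revenue is $528,000, below the $590,000 limit; the compliance score is 45 points, below the 46 points limit; a current Tier 5 Exemption Letter is held — every condition holds. But: (g) operates against (c): the baseline figure is 865, meeting the 746 threshold. (h) would limit (g) — a current General Clearance is held — but (i) sets (h) aside: (i) operates against (h): assessed value is $214,500, meeting the $192,000 threshold. (j) applies (the design studio is classified under the construction sector), but yields to (k): (k) operates against (j): at least one employee exceeds 30 hours/week. (l) would limit (k) — the coverage ratio is 10%, below the 11% limit — but (m) sets (l) aside: (m) operates — a current Tier G Certificate is held. Exception (c) does not apply.
Exception (d) requires that the employer holds a current Class G Waiver from the Tessaly Authority; but the Class G Waiver is not current, so (d) is unavailable.
No exception displaces § 16.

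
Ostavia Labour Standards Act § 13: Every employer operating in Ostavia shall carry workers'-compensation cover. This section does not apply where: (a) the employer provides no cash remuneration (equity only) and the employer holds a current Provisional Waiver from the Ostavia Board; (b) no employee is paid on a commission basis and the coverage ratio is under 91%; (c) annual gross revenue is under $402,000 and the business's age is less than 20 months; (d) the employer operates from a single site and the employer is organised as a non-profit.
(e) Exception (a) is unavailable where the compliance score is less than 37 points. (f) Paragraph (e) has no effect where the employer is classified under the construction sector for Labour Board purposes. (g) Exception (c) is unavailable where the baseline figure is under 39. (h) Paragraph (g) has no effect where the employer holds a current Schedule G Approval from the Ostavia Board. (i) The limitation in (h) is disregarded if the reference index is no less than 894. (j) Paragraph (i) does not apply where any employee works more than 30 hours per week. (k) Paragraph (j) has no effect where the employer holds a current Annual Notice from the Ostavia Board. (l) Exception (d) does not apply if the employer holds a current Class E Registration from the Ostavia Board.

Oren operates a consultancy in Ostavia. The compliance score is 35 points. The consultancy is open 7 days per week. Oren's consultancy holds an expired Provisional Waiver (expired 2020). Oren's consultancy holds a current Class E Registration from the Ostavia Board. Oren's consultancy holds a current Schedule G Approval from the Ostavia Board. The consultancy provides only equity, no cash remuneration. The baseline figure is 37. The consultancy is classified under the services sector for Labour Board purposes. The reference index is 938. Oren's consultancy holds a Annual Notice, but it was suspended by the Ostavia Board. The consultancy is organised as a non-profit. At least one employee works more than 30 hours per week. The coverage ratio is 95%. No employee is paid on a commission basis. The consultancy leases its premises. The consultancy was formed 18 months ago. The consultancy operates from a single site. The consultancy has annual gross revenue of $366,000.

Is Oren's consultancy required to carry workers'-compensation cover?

No — exception (c) applies; Oren's consultancy is not required to carry workers'-compensation cover.

Exception (a) fails — the Provisional Waiver is not current.
Exception (b) requires that the coverage ratio is under 91%; but the coverage ratio is 95%, not under 91%, so (b) is unavailable.
Exception (c) is satisfied on its face — annual gross revenue is $366,000, under the $402,000 limit; the business's age is 18 months, less than the 20 months limit. Under paragraphs (g)–(k): (g) is triggered (the baseline figure is 37, under the 39 limit), but yields to (h): (h) operates — a current Schedule G Approval is held. (i) would limit (h) — the reference index is 938, meeting the 894 threshold — but (j) sets (i) aside: (j) operates against (i): at least one employee exceeds 30 hours/week. (k) does not operate here (there is no Annual Notice in force), so (j) stands. Exception (c) stands.
Exception (d) is satisfied on its face — the employer operates from a single site; the employer is a non-profit. But: (l) operates against (d): a current Class E Registration is held. So (d) is unavailable.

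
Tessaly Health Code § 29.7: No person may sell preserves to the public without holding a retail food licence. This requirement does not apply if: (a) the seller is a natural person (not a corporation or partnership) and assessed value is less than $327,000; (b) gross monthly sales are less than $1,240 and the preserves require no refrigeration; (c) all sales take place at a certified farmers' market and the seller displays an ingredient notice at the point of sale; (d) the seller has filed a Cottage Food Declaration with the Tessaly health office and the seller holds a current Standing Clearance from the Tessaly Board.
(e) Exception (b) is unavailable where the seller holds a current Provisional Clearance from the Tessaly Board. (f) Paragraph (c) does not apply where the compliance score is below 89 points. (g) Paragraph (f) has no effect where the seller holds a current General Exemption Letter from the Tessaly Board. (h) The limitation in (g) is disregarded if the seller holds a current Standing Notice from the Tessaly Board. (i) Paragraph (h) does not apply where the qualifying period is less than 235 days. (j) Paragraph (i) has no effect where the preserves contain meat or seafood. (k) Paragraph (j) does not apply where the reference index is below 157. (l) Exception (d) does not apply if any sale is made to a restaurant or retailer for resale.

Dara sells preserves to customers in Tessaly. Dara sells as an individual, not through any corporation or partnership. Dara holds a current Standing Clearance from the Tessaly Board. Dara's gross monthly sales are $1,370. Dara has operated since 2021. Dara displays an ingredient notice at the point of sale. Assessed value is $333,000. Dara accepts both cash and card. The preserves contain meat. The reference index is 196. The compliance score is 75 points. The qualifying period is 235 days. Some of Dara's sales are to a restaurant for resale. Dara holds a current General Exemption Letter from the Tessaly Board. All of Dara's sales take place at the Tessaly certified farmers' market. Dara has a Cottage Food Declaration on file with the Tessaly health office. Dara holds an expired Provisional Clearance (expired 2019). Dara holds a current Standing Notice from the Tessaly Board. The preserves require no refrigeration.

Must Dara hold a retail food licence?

Exception (a) requires that assessed value is less than $327,000; but assessed value is $333,000, not less than $327,000, so (a) is unavailable.
Exception (b) fails — gross monthly sales are $1,370, not less than $1,240.
Exception (c) is satisfied on its face — all sales are at a certified farmers' market; an ingredient notice is displayed. But: (f) operates — the compliance score is 75 points, below the 89 points limit. (g) would limit (f) — a current General Exemption Letter is held — but (h) sets (g) aside: (h) operates — a current Standing Notice is held. (i), which would lift (h), is inapplicable — the qualifying period is 235 days, not less than 235 days. So (c) is unavailable.
Exception (d)'s conditions are all satisfied: a Cottage Food Declaration is on file; a current Standing Clearance is held. However, paragraph (l) must be considered: (l) is engaged — some sales are to a restaurant for resale. Exception (d) does not apply.
Every exception is unavailable, so the rule governs.

Yes — Dara must hold a retail food licence.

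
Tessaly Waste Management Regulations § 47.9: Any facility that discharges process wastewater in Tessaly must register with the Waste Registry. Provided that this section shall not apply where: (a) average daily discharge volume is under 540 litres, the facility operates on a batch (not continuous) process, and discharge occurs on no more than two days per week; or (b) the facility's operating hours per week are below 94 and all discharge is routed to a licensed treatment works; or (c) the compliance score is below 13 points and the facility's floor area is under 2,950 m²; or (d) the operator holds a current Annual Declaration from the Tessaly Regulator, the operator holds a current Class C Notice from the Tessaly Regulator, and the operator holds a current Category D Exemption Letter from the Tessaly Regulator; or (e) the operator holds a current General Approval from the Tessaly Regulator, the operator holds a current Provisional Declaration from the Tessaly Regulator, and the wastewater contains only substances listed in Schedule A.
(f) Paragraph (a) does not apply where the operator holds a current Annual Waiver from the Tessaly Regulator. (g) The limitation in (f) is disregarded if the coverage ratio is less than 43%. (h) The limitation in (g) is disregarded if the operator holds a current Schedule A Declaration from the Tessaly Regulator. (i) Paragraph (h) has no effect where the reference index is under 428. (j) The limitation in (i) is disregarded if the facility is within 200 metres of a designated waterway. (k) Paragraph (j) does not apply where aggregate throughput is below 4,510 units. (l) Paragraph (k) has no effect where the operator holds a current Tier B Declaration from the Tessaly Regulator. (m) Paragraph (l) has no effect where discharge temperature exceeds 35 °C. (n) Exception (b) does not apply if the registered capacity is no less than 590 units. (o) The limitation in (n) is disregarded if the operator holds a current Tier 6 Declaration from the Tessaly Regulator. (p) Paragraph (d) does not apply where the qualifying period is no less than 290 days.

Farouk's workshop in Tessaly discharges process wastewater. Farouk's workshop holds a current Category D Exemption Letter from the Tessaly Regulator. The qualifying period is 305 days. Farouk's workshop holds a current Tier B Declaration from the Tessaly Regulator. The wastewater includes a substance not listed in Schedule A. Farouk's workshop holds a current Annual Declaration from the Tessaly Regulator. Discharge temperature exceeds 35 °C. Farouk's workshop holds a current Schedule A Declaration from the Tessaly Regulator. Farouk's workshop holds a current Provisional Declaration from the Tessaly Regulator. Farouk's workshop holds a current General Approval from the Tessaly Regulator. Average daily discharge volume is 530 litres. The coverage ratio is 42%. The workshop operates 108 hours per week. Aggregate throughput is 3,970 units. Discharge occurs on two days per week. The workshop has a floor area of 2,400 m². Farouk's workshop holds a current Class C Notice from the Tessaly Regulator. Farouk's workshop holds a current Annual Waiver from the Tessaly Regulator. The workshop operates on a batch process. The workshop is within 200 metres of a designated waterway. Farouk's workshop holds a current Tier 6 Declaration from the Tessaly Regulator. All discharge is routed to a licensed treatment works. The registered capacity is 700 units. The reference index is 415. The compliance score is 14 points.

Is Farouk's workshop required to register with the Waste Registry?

Exception (a) is satisfied on its face — average daily discharge volume is 530 litres, under the 540 litres limit; the facility operates on a batch process; discharge occurs on no more than two days per week. As to paragraphs (f)–(m): (f) applies (a current Annual Waiver is held), but yields to (g): (g) is triggered — the coverage ratio is 42%, less than the 43% limit. (h) would limit (g) — a current Schedule A Declaration is held — but (i) sets (h) aside: (i) operates against (h): the reference index is 415, under the 428 limit. (j) applies (the workshop is within 200 m of a designated waterway), but is itself disapplied by (k): (k) operates — aggregate throughput is 3,970 units, below the 4,510 units limit. (l) operates (a current Tier B Declaration is held), but is itself disapplied by (m): (m) operates against (l): discharge temperature exceeds 35 °C. So (a) applies.
Exception (b) fails — the facility's operating hours per week are 108, not below 94.
Exception (c) fails — the compliance score is 14 points, not below 13 points.
All of (d)'s requirements are met (a current Annual Declaration is held; a current Class C Notice is held; a current Category D Exemption Letter is held). But applying paragraph (p): (p) is triggered — the qualifying period is 305 days, meeting the 290 days threshold. (d) is therefore removed.
Exception (e) requires that the wastewater contains only substances listed in Schedule A; but the wastewater includes a non-Schedule-A substance, so (e) is unavailable.

No — exception (a) applies; Farouk's workshop is not required to register with the Waste Registry.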